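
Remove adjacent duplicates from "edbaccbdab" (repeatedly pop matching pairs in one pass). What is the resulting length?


Input: edbaccbdab
Stack-based adjacent duplicate removal:
  Read 'e': push. Stack: e
  Read 'd': push. Stack: ed
  Read 'b': push. Stack: edb
  Read 'a': push. Stack: edba
  Read 'c': push. Stack: edbac
  Read 'c': matches stack top 'c' => pop. Stack: edba
  Read 'b': push. Stack: edbab
  Read 'd': push. Stack: edbabd
  Read 'a': push. Stack: edbabda
  Read 'b': push. Stack: edbabdab
Final stack: "edbabdab" (length 8)

8


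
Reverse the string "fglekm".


Input: fglekm
Reading characters right to left:
  Position 5: 'm'
  Position 4: 'k'
  Position 3: 'e'
  Position 2: 'l'
  Position 1: 'g'
  Position 0: 'f'
Reversed: mkelgf

mkelgf


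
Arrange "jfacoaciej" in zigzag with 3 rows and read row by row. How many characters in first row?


Zigzag "jfacoaciej" into 3 rows:
Placing characters:
  'j' => row 0
  'f' => row 1
  'a' => row 2
  'c' => row 1
  'o' => row 0
  'a' => row 1
  'c' => row 2
  'i' => row 1
  'e' => row 0
  'j' => row 1
Rows:
  Row 0: "joe"
  Row 1: "fcaij"
  Row 2: "ac"
First row length: 3

3


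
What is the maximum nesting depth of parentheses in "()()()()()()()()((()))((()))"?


Input: "()()()()()()()()((()))((()))"
Tracking depth:
  Position 0 '(': depth becomes 1
  Position 1 ')': depth becomes 0
  Position 2 '(': depth becomes 1
  Position 3 ')': depth becomes 0
  Position 4 '(': depth becomes 1
  Position 5 ')': depth becomes 0
  Position 6 '(': depth becomes 1
  Position 7 ')': depth becomes 0
  Position 8 '(': depth becomes 1
  Position 9 ')': depth becomes 0
  Position 10 '(': depth becomes 1
  Position 11 ')': depth becomes 0
  Position 12 '(': depth becomes 1
  Position 13 ')': depth becomes 0
  Position 14 '(': depth becomes 1
  Position 15 ')': depth becomes 0
  Position 16 '(': depth becomes 1
  Position 17 '(': depth becomes 2
  Position 18 '(': depth becomes 3
  Position 19 ')': depth becomes 2
  Position 20 ')': depth becomes 1
  Position 21 ')': depth becomes 0
  Position 22 '(': depth becomes 1
  Position 23 '(': depth becomes 2
  Position 24 '(': depth becomes 3
  Position 25 ')': depth becomes 2
  Position 26 ')': depth becomes 1
  Position 27 ')': depth becomes 0
Maximum depth reached: 3

3


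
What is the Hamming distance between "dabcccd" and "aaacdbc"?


Comparing "dabcccd" and "aaacdbc" position by position:
  Position 0: 'd' vs 'a' => differ
  Position 1: 'a' vs 'a' => same
  Position 2: 'b' vs 'a' => differ
  Position 3: 'c' vs 'c' => same
  Position 4: 'c' vs 'd' => differ
  Position 5: 'c' vs 'b' => differ
  Position 6: 'd' vs 'c' => differ
Total differences (Hamming distance): 5

5


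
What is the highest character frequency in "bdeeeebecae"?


Input: bdeeeebecae
Character counts:
  'a': 1
  'b': 2
  'c': 1
  'd': 1
  'e': 6
Maximum frequency: 6

6


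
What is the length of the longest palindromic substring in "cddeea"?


Input: "cddeea"
Checking substrings for palindromes:
  [1:3] "dd" (len 2) => palindrome
  [3:5] "ee" (len 2) => palindrome
Longest palindromic substring: "dd" with length 2

2


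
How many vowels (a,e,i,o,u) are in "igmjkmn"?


Input: igmjkmn
Checking each character:
  'i' at position 0: vowel (running total: 1)
  'g' at position 1: consonant
  'm' at position 2: consonant
  'j' at position 3: consonant
  'k' at position 4: consonant
  'm' at position 5: consonant
  'n' at position 6: consonant
Total vowels: 1

1


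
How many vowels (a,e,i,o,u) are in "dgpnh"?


Input: dgpnh
Checking each character:
  'd' at position 0: consonant
  'g' at position 1: consonant
  'p' at position 2: consonant
  'n' at position 3: consonant
  'h' at position 4: consonant
Total vowels: 0

0


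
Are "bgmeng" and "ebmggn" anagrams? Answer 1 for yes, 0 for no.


Strings: "bgmeng", "ebmggn"
Sorted first:  beggmn
Sorted second: beggmn
Sorted forms match => anagrams

1


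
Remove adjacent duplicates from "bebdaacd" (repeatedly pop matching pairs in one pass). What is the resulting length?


Input: bebdaacd
Stack-based adjacent duplicate removal:
  Read 'b': push. Stack: b
  Read 'e': push. Stack: be
  Read 'b': push. Stack: beb
  Read 'd': push. Stack: bebd
  Read 'a': push. Stack: bebda
  Read 'a': matches stack top 'a' => pop. Stack: bebd
  Read 'c': push. Stack: bebdc
  Read 'd': push. Stack: bebdcd
Final stack: "bebdcd" (length 6)

6


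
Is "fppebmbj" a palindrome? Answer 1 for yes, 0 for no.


Input: fppebmbj
Reversed: jbmbeppf
  Compare pos 0 ('f') with pos 7 ('j'): MISMATCH
  Compare pos 1 ('p') with pos 6 ('b'): MISMATCH
  Compare pos 2 ('p') with pos 5 ('m'): MISMATCH
  Compare pos 3 ('e') with pos 4 ('b'): MISMATCH
Result: not a palindrome

0


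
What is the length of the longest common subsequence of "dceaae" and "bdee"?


LCS of "dceaae" and "bdee"
DP table:
           b    d    e    e
      0    0    0    0    0
  d   0    0    1    1    1
  c   0    0    1    1    1
  e   0    0    1    2    2
  a   0    0    1    2    2
  a   0    0    1    2    2
  e   0    0    1    2    3
LCS length = dp[6][4] = 3

3


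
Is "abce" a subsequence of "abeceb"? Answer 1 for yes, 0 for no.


Check if "abce" is a subsequence of "abeceb"
Greedy scan:
  Position 0 ('a'): matches sub[0] = 'a'
  Position 1 ('b'): matches sub[1] = 'b'
  Position 2 ('e'): no match needed
  Position 3 ('c'): matches sub[2] = 'c'
  Position 4 ('e'): matches sub[3] = 'e'
  Position 5 ('b'): no match needed
All 4 characters matched => is a subsequence

1


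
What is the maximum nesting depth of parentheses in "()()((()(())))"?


Input: "()()((()(())))"
Tracking depth:
  Position 0 '(': depth becomes 1
  Position 1 ')': depth becomes 0
  Position 2 '(': depth becomes 1
  Position 3 ')': depth becomes 0
  Position 4 '(': depth becomes 1
  Position 5 '(': depth becomes 2
  Position 6 '(': depth becomes 3
  Position 7 ')': depth becomes 2
  Position 8 '(': depth becomes 3
  Position 9 '(': depth becomes 4
  Position 10 ')': depth becomes 3
  Position 11 ')': depth becomes 2
  Position 12 ')': depth becomes 1
  Position 13 ')': depth becomes 0
Maximum depth reached: 4

4


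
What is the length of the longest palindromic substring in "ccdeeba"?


Input: "ccdeeba"
Checking substrings for palindromes:
  [0:2] "cc" (len 2) => palindrome
  [3:5] "ee" (len 2) => palindrome
Longest palindromic substring: "cc" with length 2

2


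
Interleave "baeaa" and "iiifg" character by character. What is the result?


Interleaving "baeaa" and "iiifg":
  Position 0: 'b' from first, 'i' from second => "bi"
  Position 1: 'a' from first, 'i' from second => "ai"
  Position 2: 'e' from first, 'i' from second => "ei"
  Position 3: 'a' from first, 'f' from second => "af"
  Position 4: 'a' from first, 'g' from second => "ag"
Result: biaieiafag

biaieiafag


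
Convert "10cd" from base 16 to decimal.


Input: "10cd" in base 16
Positional expansion:
  Digit '1' (value 1) x 16^3 = 4096
  Digit '0' (value 0) x 16^2 = 0
  Digit 'c' (value 12) x 16^1 = 192
  Digit 'd' (value 13) x 16^0 = 13
Sum = 4301

4301


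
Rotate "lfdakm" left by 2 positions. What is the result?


Input: "lfdakm", rotate left by 2
First 2 characters: "lf"
Remaining characters: "dakm"
Concatenate remaining + first: "dakm" + "lf" = "dakmlf"

dakmlf


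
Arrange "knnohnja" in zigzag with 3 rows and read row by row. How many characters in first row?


Zigzag "knnohnja" into 3 rows:
Placing characters:
  'k' => row 0
  'n' => row 1
  'n' => row 2
  'o' => row 1
  'h' => row 0
  'n' => row 1
  'j' => row 2
  'a' => row 1
Rows:
  Row 0: "kh"
  Row 1: "nona"
  Row 2: "nj"
First row length: 2

2


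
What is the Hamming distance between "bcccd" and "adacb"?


Comparing "bcccd" and "adacb" position by position:
  Position 0: 'b' vs 'a' => differ
  Position 1: 'c' vs 'd' => differ
  Position 2: 'c' vs 'a' => differ
  Position 3: 'c' vs 'c' => same
  Position 4: 'd' vs 'b' => differ
Total differences (Hamming distance): 4

4


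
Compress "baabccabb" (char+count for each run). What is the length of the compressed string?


Input: baabccabb
Runs:
  'b' x 1 => "b1"
  'a' x 2 => "a2"
  'b' x 1 => "b1"
  'c' x 2 => "c2"
  'a' x 1 => "a1"
  'b' x 2 => "b2"
Compressed: "b1a2b1c2a1b2"
Compressed length: 12

12


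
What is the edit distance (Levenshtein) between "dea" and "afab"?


Computing edit distance: "dea" -> "afab"
DP table:
           a    f    a    b
      0    1    2    3    4
  d   1    1    2    3    4
  e   2    2    2    3    4
  a   3    2    3    2    3
Edit distance = dp[3][4] = 3

3


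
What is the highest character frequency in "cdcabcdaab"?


Input: cdcabcdaab
Character counts:
  'a': 3
  'b': 2
  'c': 3
  'd': 2
Maximum frequency: 3

3


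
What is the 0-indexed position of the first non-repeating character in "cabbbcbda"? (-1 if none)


Input: cabbbcbda
Character frequencies:
  'a': 2
  'b': 4
  'c': 2
  'd': 1
Scanning left to right for freq == 1:
  Position 0 ('c'): freq=2, skip
  Position 1 ('a'): freq=2, skip
  Position 2 ('b'): freq=4, skip
  Position 3 ('b'): freq=4, skip
  Position 4 ('b'): freq=4, skip
  Position 5 ('c'): freq=2, skip
  Position 6 ('b'): freq=4, skip
  Position 7 ('d'): unique! => answer = 7

7


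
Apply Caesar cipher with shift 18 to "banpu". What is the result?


Caesar cipher: shift "banpu" by 18
  'b' (pos 1) + 18 = pos 19 = 't'
  'a' (pos 0) + 18 = pos 18 = 's'
  'n' (pos 13) + 18 = pos 5 = 'f'
  'p' (pos 15) + 18 = pos 7 = 'h'
  'u' (pos 20) + 18 = pos 12 = 'm'
Result: tsfhm

tsfhm


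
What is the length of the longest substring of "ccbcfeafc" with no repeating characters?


Input: "ccbcfeafc"
Sliding window (track last position of each char):
  Position 0 ('c'): window [0,0] length 1 -- new best
  Position 1 ('c'): repeat (last at 0), move window start to 1
  Position 1 ('c'): window [1,1] length 1
  Position 2 ('b'): window [1,2] length 2 -- new best
  Position 3 ('c'): repeat (last at 1), move window start to 2
  Position 3 ('c'): window [2,3] length 2
  Position 4 ('f'): window [2,4] length 3 -- new best
  Position 5 ('e'): window [2,5] length 4 -- new best
  Position 6 ('a'): window [2,6] length 5 -- new best
  Position 7 ('f'): repeat (last at 4), move window start to 5
  Position 7 ('f'): window [5,7] length 3
  Position 8 ('c'): window [5,8] length 4
Longest substring with no repeats: "bcfea" with length 5

5


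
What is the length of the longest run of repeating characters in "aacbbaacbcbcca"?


Input: "aacbbaacbcbcca"
Scanning for longest run:
  Position 1 ('a'): continues run of 'a', length=2
  Position 2 ('c'): new char, reset run to 1
  Position 3 ('b'): new char, reset run to 1
  Position 4 ('b'): continues run of 'b', length=2
  Position 5 ('a'): new char, reset run to 1
  Position 6 ('a'): continues run of 'a', length=2
  Position 7 ('c'): new char, reset run to 1
  Position 8 ('b'): new char, reset run to 1
  Position 9 ('c'): new char, reset run to 1
  Position 10 ('b'): new char, reset run to 1
  Position 11 ('c'): new char, reset run to 1
  Position 12 ('c'): continues run of 'c', length=2
  Position 13 ('a'): new char, reset run to 1
Longest run: 'a' with length 2

2


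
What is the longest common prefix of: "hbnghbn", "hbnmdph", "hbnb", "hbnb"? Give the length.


Words: hbnghbn, hbnmdph, hbnb, hbnb
  Position 0: all 'h' => match
  Position 1: all 'b' => match
  Position 2: all 'n' => match
  Position 3: ('g', 'm', 'b', 'b') => mismatch, stop
LCP = "hbn" (length 3)

3


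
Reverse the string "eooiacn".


Input: eooiacn
Reading characters right to left:
  Position 6: 'n'
  Position 5: 'c'
  Position 4: 'a'
  Position 3: 'i'
  Position 2: 'o'
  Position 1: 'o'
  Position 0: 'e'
Reversed: ncaiooe

ncaiooe


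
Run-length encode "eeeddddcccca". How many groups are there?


Input: eeeddddcccca
Scanning for consecutive runs:
  Group 1: 'e' x 3 (positions 0-2)
  Group 2: 'd' x 4 (positions 3-6)
  Group 3: 'c' x 4 (positions 7-10)
  Group 4: 'a' x 1 (positions 11-11)
Total groups: 4

4


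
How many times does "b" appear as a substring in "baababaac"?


Searching for "b" in "baababaac"
Scanning each position:
  Position 0: "b" => MATCH
  Position 1: "a" => no
  Position 2: "a" => no
  Position 3: "b" => MATCH
  Position 4: "a" => no
  Position 5: "b" => MATCH
  Position 6: "a" => no
  Position 7: "a" => no
  Position 8: "c" => no
Total occurrences: 3

3


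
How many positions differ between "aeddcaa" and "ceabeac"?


Comparing "aeddcaa" and "ceabeac" position by position:
  Position 0: 'a' vs 'c' => DIFFER
  Position 1: 'e' vs 'e' => same
  Position 2: 'd' vs 'a' => DIFFER
  Position 3: 'd' vs 'b' => DIFFER
  Position 4: 'c' vs 'e' => DIFFER
  Position 5: 'a' vs 'a' => same
  Position 6: 'a' vs 'c' => DIFFER
Positions that differ: 5

5


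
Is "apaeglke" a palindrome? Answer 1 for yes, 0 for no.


Input: apaeglke
Reversed: eklgeapa
  Compare pos 0 ('a') with pos 7 ('e'): MISMATCH
  Compare pos 1 ('p') with pos 6 ('k'): MISMATCH
  Compare pos 2 ('a') with pos 5 ('l'): MISMATCH
  Compare pos 3 ('e') with pos 4 ('g'): MISMATCH
Result: not a palindrome

0


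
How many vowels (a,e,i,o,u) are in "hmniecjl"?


Input: hmniecjl
Checking each character:
  'h' at position 0: consonant
  'm' at position 1: consonant
  'n' at position 2: consonant
  'i' at position 3: vowel (running total: 1)
  'e' at position 4: vowel (running total: 2)
  'c' at position 5: consonant
  'j' at position 6: consonant
  'l' at position 7: consonant
Total vowels: 2

2


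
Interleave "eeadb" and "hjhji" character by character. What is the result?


Interleaving "eeadb" and "hjhji":
  Position 0: 'e' from first, 'h' from second => "eh"
  Position 1: 'e' from first, 'j' from second => "ej"
  Position 2: 'a' from first, 'h' from second => "ah"
  Position 3: 'd' from first, 'j' from second => "dj"
  Position 4: 'b' from first, 'i' from second => "bi"
Result: ehejahdjbi

ehejahdjbi


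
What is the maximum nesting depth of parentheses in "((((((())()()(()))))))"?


Input: "((((((())()()(()))))))"
Tracking depth:
  Position 0 '(': depth becomes 1
  Position 1 '(': depth becomes 2
  Position 2 '(': depth becomes 3
  Position 3 '(': depth becomes 4
  Position 4 '(': depth becomes 5
  Position 5 '(': depth becomes 6
  Position 6 '(': depth becomes 7
  Position 7 ')': depth becomes 6
  Position 8 ')': depth becomes 5
  Position 9 '(': depth becomes 6
  Position 10 ')': depth becomes 5
  Position 11 '(': depth becomes 6
  Position 12 ')': depth becomes 5
  Position 13 '(': depth becomes 6
  Position 14 '(': depth becomes 7
  Position 15 ')': depth becomes 6
  Position 16 ')': depth becomes 5
  Position 17 ')': depth becomes 4
  Position 18 ')': depth becomes 3
  Position 19 ')': depth becomes 2
  Position 20 ')': depth becomes 1
  Position 21 ')': depth becomes 0
Maximum depth reached: 7

7


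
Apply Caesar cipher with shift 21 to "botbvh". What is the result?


Caesar cipher: shift "botbvh" by 21
  'b' (pos 1) + 21 = pos 22 = 'w'
  'o' (pos 14) + 21 = pos 9 = 'j'
  't' (pos 19) + 21 = pos 14 = 'o'
  'b' (pos 1) + 21 = pos 22 = 'w'
  'v' (pos 21) + 21 = pos 16 = 'q'
  'h' (pos 7) + 21 = pos 2 = 'c'
Result: wjowqc

wjowqc


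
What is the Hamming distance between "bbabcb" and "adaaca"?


Comparing "bbabcb" and "adaaca" position by position:
  Position 0: 'b' vs 'a' => differ
  Position 1: 'b' vs 'd' => differ
  Position 2: 'a' vs 'a' => same
  Position 3: 'b' vs 'a' => differ
  Position 4: 'c' vs 'c' => same
  Position 5: 'b' vs 'a' => differ
Total differences (Hamming distance): 4

4


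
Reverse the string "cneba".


Input: cneba
Reading characters right to left:
  Position 4: 'a'
  Position 3: 'b'
  Position 2: 'e'
  Position 1: 'n'
  Position 0: 'c'
Reversed: abenc

abenc


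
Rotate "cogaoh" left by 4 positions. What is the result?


Input: "cogaoh", rotate left by 4
First 4 characters: "coga"
Remaining characters: "oh"
Concatenate remaining + first: "oh" + "coga" = "ohcoga"

ohcoga


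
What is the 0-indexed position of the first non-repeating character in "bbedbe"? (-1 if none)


Input: bbedbe
Character frequencies:
  'b': 3
  'd': 1
  'e': 2
Scanning left to right for freq == 1:
  Position 0 ('b'): freq=3, skip
  Position 1 ('b'): freq=3, skip
  Position 2 ('e'): freq=2, skip
  Position 3 ('d'): unique! => answer = 3

3


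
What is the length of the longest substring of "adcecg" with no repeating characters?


Input: "adcecg"
Sliding window (track last position of each char):
  Position 0 ('a'): window [0,0] length 1 -- new best
  Position 1 ('d'): window [0,1] length 2 -- new best
  Position 2 ('c'): window [0,2] length 3 -- new best
  Position 3 ('e'): window [0,3] length 4 -- new best
  Position 4 ('c'): repeat (last at 2), move window start to 3
  Position 4 ('c'): window [3,4] length 2
  Position 5 ('g'): window [3,5] length 3
Longest substring with no repeats: "adce" with length 4

4


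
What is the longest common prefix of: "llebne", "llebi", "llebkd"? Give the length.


Words: llebne, llebi, llebkd
  Position 0: all 'l' => match
  Position 1: all 'l' => match
  Position 2: all 'e' => match
  Position 3: all 'b' => match
  Position 4: ('n', 'i', 'k') => mismatch, stop
LCP = "lleb" (length 4)

4


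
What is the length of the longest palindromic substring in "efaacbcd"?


Input: "efaacbcd"
Checking substrings for palindromes:
  [4:7] "cbc" (len 3) => palindrome
  [2:4] "aa" (len 2) => palindrome
Longest palindromic substring: "cbc" with length 3

3


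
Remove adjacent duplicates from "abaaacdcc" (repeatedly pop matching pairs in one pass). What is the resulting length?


Input: abaaacdcc
Stack-based adjacent duplicate removal:
  Read 'a': push. Stack: a
  Read 'b': push. Stack: ab
  Read 'a': push. Stack: aba
  Read 'a': matches stack top 'a' => pop. Stack: ab
  Read 'a': push. Stack: aba
  Read 'c': push. Stack: abac
  Read 'd': push. Stack: abacd
  Read 'c': push. Stack: abacdc
  Read 'c': matches stack top 'c' => pop. Stack: abacd
Final stack: "abacd" (length 5)

5


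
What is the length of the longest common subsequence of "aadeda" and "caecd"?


LCS of "aadeda" and "caecd"
DP table:
           c    a    e    c    d
      0    0    0    0    0    0
  a   0    0    1    1    1    1
  a   0    0    1    1    1    1
  d   0    0    1    1    1    2
  e   0    0    1    2    2    2
  d   0    0    1    2    2    3
  a   0    0    1    2    2    3
LCS length = dp[6][5] = 3

3


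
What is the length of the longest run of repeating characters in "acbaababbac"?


Input: "acbaababbac"
Scanning for longest run:
  Position 1 ('c'): new char, reset run to 1
  Position 2 ('b'): new char, reset run to 1
  Position 3 ('a'): new char, reset run to 1
  Position 4 ('a'): continues run of 'a', length=2
  Position 5 ('b'): new char, reset run to 1
  Position 6 ('a'): new char, reset run to 1
  Position 7 ('b'): new char, reset run to 1
  Position 8 ('b'): continues run of 'b', length=2
  Position 9 ('a'): new char, reset run to 1
  Position 10 ('c'): new char, reset run to 1
Longest run: 'a' with length 2

2


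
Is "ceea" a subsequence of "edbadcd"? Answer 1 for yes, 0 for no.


Check if "ceea" is a subsequence of "edbadcd"
Greedy scan:
  Position 0 ('e'): no match needed
  Position 1 ('d'): no match needed
  Position 2 ('b'): no match needed
  Position 3 ('a'): no match needed
  Position 4 ('d'): no match needed
  Position 5 ('c'): matches sub[0] = 'c'
  Position 6 ('d'): no match needed
Only matched 1/4 characters => not a subsequence

0


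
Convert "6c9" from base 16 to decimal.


Input: "6c9" in base 16
Positional expansion:
  Digit '6' (value 6) x 16^2 = 1536
  Digit 'c' (value 12) x 16^1 = 192
  Digit '9' (value 9) x 16^0 = 9
Sum = 1737

1737


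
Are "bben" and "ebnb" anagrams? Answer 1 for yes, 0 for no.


Strings: "bben", "ebnb"
Sorted first:  bben
Sorted second: bben
Sorted forms match => anagrams

1


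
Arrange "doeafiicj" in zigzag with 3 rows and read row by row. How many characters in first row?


Zigzag "doeafiicj" into 3 rows:
Placing characters:
  'd' => row 0
  'o' => row 1
  'e' => row 2
  'a' => row 1
  'f' => row 0
  'i' => row 1
  'i' => row 2
  'c' => row 1
  'j' => row 0
Rows:
  Row 0: "dfj"
  Row 1: "oaic"
  Row 2: "ei"
First row length: 3

3


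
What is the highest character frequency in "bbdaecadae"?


Input: bbdaecadae
Character counts:
  'a': 3
  'b': 2
  'c': 1
  'd': 2
  'e': 2
Maximum frequency: 3

3


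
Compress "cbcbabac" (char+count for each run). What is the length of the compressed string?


Input: cbcbabac
Runs:
  'c' x 1 => "c1"
  'b' x 1 => "b1"
  'c' x 1 => "c1"
  'b' x 1 => "b1"
  'a' x 1 => "a1"
  'b' x 1 => "b1"
  'a' x 1 => "a1"
  'c' x 1 => "c1"
Compressed: "c1b1c1b1a1b1a1c1"
Compressed length: 16

16


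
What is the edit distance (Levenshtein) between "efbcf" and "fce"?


Computing edit distance: "efbcf" -> "fce"
DP table:
           f    c    e
      0    1    2    3
  e   1    1    2    2
  f   2    1    2    3
  b   3    2    2    3
  c   4    3    2    3
  f   5    4    3    3
Edit distance = dp[5][3] = 3

3


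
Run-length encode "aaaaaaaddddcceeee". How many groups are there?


Input: aaaaaaaddddcceeee
Scanning for consecutive runs:
  Group 1: 'a' x 7 (positions 0-6)
  Group 2: 'd' x 4 (positions 7-10)
  Group 3: 'c' x 2 (positions 11-12)
  Group 4: 'e' x 4 (positions 13-16)
Total groups: 4

4


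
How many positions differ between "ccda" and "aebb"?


Comparing "ccda" and "aebb" position by position:
  Position 0: 'c' vs 'a' => DIFFER
  Position 1: 'c' vs 'e' => DIFFER
  Position 2: 'd' vs 'b' => DIFFER
  Position 3: 'a' vs 'b' => DIFFER
Positions that differ: 4

4


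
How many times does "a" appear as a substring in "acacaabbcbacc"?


Searching for "a" in "acacaabbcbacc"
Scanning each position:
  Position 0: "a" => MATCH
  Position 1: "c" => no
  Position 2: "a" => MATCH
  Position 3: "c" => no
  Position 4: "a" => MATCH
  Position 5: "a" => MATCH
  Position 6: "b" => no
  Position 7: "b" => no
  Position 8: "c" => no
  Position 9: "b" => no
  Position 10: "a" => MATCH
  Position 11: "c" => no
  Position 12: "c" => no
Total occurrences: 5

5


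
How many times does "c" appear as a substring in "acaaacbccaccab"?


Searching for "c" in "acaaacbccaccab"
Scanning each position:
  Position 0: "a" => no
  Position 1: "c" => MATCH
  Position 2: "a" => no
  Position 3: "a" => no
  Position 4: "a" => no
  Position 5: "c" => MATCH
  Position 6: "b" => no
  Position 7: "c" => MATCH
  Position 8: "c" => MATCH
  Position 9: "a" => no
  Position 10: "c" => MATCH
  Position 11: "c" => MATCH
  Position 12: "a" => no
  Position 13: "b" => no
Total occurrences: 6

6


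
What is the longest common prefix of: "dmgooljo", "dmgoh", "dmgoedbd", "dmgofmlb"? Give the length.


Words: dmgooljo, dmgoh, dmgoedbd, dmgofmlb
  Position 0: all 'd' => match
  Position 1: all 'm' => match
  Position 2: all 'g' => match
  Position 3: all 'o' => match
  Position 4: ('o', 'h', 'e', 'f') => mismatch, stop
LCP = "dmgo" (length 4)

4


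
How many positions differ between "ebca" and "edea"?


Comparing "ebca" and "edea" position by position:
  Position 0: 'e' vs 'e' => same
  Position 1: 'b' vs 'd' => DIFFER
  Position 2: 'c' vs 'e' => DIFFER
  Position 3: 'a' vs 'a' => same
Positions that differ: 2

2


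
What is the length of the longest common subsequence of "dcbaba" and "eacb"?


LCS of "dcbaba" and "eacb"
DP table:
           e    a    c    b
      0    0    0    0    0
  d   0    0    0    0    0
  c   0    0    0    1    1
  b   0    0    0    1    2
  a   0    0    1    1    2
  b   0    0    1    1    2
  a   0    0    1    1    2
LCS length = dp[6][4] = 2

2


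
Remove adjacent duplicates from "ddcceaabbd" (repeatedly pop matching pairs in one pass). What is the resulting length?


Input: ddcceaabbd
Stack-based adjacent duplicate removal:
  Read 'd': push. Stack: d
  Read 'd': matches stack top 'd' => pop. Stack: (empty)
  Read 'c': push. Stack: c
  Read 'c': matches stack top 'c' => pop. Stack: (empty)
  Read 'e': push. Stack: e
  Read 'a': push. Stack: ea
  Read 'a': matches stack top 'a' => pop. Stack: e
  Read 'b': push. Stack: eb
  Read 'b': matches stack top 'b' => pop. Stack: e
  Read 'd': push. Stack: ed
Final stack: "ed" (length 2)

2


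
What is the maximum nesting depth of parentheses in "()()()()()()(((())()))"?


Input: "()()()()()()(((())()))"
Tracking depth:
  Position 0 '(': depth becomes 1
  Position 1 ')': depth becomes 0
  Position 2 '(': depth becomes 1
  Position 3 ')': depth becomes 0
  Position 4 '(': depth becomes 1
  Position 5 ')': depth becomes 0
  Position 6 '(': depth becomes 1
  Position 7 ')': depth becomes 0
  Position 8 '(': depth becomes 1
  Position 9 ')': depth becomes 0
  Position 10 '(': depth becomes 1
  Position 11 ')': depth becomes 0
  Position 12 '(': depth becomes 1
  Position 13 '(': depth becomes 2
  Position 14 '(': depth becomes 3
  Position 15 '(': depth becomes 4
  Position 16 ')': depth becomes 3
  Position 17 ')': depth becomes 2
  Position 18 '(': depth becomes 3
  Position 19 ')': depth becomes 2
  Position 20 ')': depth becomes 1
  Position 21 ')': depth becomes 0
Maximum depth reached: 4

4


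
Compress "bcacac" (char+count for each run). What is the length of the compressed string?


Input: bcacac
Runs:
  'b' x 1 => "b1"
  'c' x 1 => "c1"
  'a' x 1 => "a1"
  'c' x 1 => "c1"
  'a' x 1 => "a1"
  'c' x 1 => "c1"
Compressed: "b1c1a1c1a1c1"
Compressed length: 12

12


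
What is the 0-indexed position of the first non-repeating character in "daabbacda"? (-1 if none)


Input: daabbacda
Character frequencies:
  'a': 4
  'b': 2
  'c': 1
  'd': 2
Scanning left to right for freq == 1:
  Position 0 ('d'): freq=2, skip
  Position 1 ('a'): freq=4, skip
  Position 2 ('a'): freq=4, skip
  Position 3 ('b'): freq=2, skip
  Position 4 ('b'): freq=2, skip
  Position 5 ('a'): freq=4, skip
  Position 6 ('c'): unique! => answer = 6

6


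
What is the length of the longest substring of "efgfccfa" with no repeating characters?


Input: "efgfccfa"
Sliding window (track last position of each char):
  Position 0 ('e'): window [0,0] length 1 -- new best
  Position 1 ('f'): window [0,1] length 2 -- new best
  Position 2 ('g'): window [0,2] length 3 -- new best
  Position 3 ('f'): repeat (last at 1), move window start to 2
  Position 3 ('f'): window [2,3] length 2
  Position 4 ('c'): window [2,4] length 3
  Position 5 ('c'): repeat (last at 4), move window start to 5
  Position 5 ('c'): window [5,5] length 1
  Position 6 ('f'): window [5,6] length 2
  Position 7 ('a'): window [5,7] length 3
Longest substring with no repeats: "efg" with length 3

3


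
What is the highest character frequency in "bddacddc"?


Input: bddacddc
Character counts:
  'a': 1
  'b': 1
  'c': 2
  'd': 4
Maximum frequency: 4

4


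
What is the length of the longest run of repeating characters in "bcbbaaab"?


Input: "bcbbaaab"
Scanning for longest run:
  Position 1 ('c'): new char, reset run to 1
  Position 2 ('b'): new char, reset run to 1
  Position 3 ('b'): continues run of 'b', length=2
  Position 4 ('a'): new char, reset run to 1
  Position 5 ('a'): continues run of 'a', length=2
  Position 6 ('a'): continues run of 'a', length=3
  Position 7 ('b'): new char, reset run to 1
Longest run: 'a' with length 3

3


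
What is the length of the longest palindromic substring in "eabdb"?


Input: "eabdb"
Checking substrings for palindromes:
  [2:5] "bdb" (len 3) => palindrome
Longest palindromic substring: "bdb" with length 3

3


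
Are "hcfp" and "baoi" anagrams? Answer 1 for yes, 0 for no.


Strings: "hcfp", "baoi"
Sorted first:  cfhp
Sorted second: abio
Differ at position 0: 'c' vs 'a' => not anagrams

0


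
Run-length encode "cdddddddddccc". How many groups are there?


Input: cdddddddddccc
Scanning for consecutive runs:
  Group 1: 'c' x 1 (positions 0-0)
  Group 2: 'd' x 9 (positions 1-9)
  Group 3: 'c' x 3 (positions 10-12)
Total groups: 3

3


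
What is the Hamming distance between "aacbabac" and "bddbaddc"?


Comparing "aacbabac" and "bddbaddc" position by position:
  Position 0: 'a' vs 'b' => differ
  Position 1: 'a' vs 'd' => differ
  Position 2: 'c' vs 'd' => differ
  Position 3: 'b' vs 'b' => same
  Position 4: 'a' vs 'a' => same
  Position 5: 'b' vs 'd' => differ
  Position 6: 'a' vs 'd' => differ
  Position 7: 'c' vs 'c' => same
Total differences (Hamming distance): 5

5


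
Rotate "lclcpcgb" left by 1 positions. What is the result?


Input: "lclcpcgb", rotate left by 1
First 1 characters: "l"
Remaining characters: "clcpcgb"
Concatenate remaining + first: "clcpcgb" + "l" = "clcpcgbl"

clcpcgbl


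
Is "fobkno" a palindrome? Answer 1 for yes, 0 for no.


Input: fobkno
Reversed: onkbof
  Compare pos 0 ('f') with pos 5 ('o'): MISMATCH
  Compare pos 1 ('o') with pos 4 ('n'): MISMATCH
  Compare pos 2 ('b') with pos 3 ('k'): MISMATCH
Result: not a palindrome

0


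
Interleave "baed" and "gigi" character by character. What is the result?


Interleaving "baed" and "gigi":
  Position 0: 'b' from first, 'g' from second => "bg"
  Position 1: 'a' from first, 'i' from second => "ai"
  Position 2: 'e' from first, 'g' from second => "eg"
  Position 3: 'd' from first, 'i' from second => "di"
Result: bgaiegdi

bgaiegdi


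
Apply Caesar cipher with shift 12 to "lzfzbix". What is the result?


Caesar cipher: shift "lzfzbix" by 12
  'l' (pos 11) + 12 = pos 23 = 'x'
  'z' (pos 25) + 12 = pos 11 = 'l'
  'f' (pos 5) + 12 = pos 17 = 'r'
  'z' (pos 25) + 12 = pos 11 = 'l'
  'b' (pos 1) + 12 = pos 13 = 'n'
  'i' (pos 8) + 12 = pos 20 = 'u'
  'x' (pos 23) + 12 = pos 9 = 'j'
Result: xlrlnuj

xlrlnuj


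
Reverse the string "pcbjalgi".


Input: pcbjalgi
Reading characters right to left:
  Position 7: 'i'
  Position 6: 'g'
  Position 5: 'l'
  Position 4: 'a'
  Position 3: 'j'
  Position 2: 'b'
  Position 1: 'c'
  Position 0: 'p'
Reversed: iglajbcp

iglajbcp


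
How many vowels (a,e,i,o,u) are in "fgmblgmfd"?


Input: fgmblgmfd
Checking each character:
  'f' at position 0: consonant
  'g' at position 1: consonant
  'm' at position 2: consonant
  'b' at position 3: consonant
  'l' at position 4: consonant
  'g' at position 5: consonant
  'm' at position 6: consonant
  'f' at position 7: consonant
  'd' at position 8: consonant
Total vowels: 0

0


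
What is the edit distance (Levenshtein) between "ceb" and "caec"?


Computing edit distance: "ceb" -> "caec"
DP table:
           c    a    e    c
      0    1    2    3    4
  c   1    0    1    2    3
  e   2    1    1    1    2
  b   3    2    2    2    2
Edit distance = dp[3][4] = 2

2


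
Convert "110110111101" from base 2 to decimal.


Input: "110110111101" in base 2
Positional expansion:
  Digit '1' (value 1) x 2^11 = 2048
  Digit '1' (value 1) x 2^10 = 1024
  Digit '0' (value 0) x 2^9 = 0
  Digit '1' (value 1) x 2^8 = 256
  Digit '1' (value 1) x 2^7 = 128
  Digit '0' (value 0) x 2^6 = 0
  Digit '1' (value 1) x 2^5 = 32
  Digit '1' (value 1) x 2^4 = 16
  Digit '1' (value 1) x 2^3 = 8
  Digit '1' (value 1) x 2^2 = 4
  Digit '0' (value 0) x 2^1 = 0
  Digit '1' (value 1) x 2^0 = 1
Sum = 3517

3517


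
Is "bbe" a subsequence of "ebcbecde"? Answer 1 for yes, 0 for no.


Check if "bbe" is a subsequence of "ebcbecde"
Greedy scan:
  Position 0 ('e'): no match needed
  Position 1 ('b'): matches sub[0] = 'b'
  Position 2 ('c'): no match needed
  Position 3 ('b'): matches sub[1] = 'b'
  Position 4 ('e'): matches sub[2] = 'e'
  Position 5 ('c'): no match needed
  Position 6 ('d'): no match needed
  Position 7 ('e'): no match needed
All 3 characters matched => is a subsequence

1


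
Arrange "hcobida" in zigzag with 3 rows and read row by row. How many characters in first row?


Zigzag "hcobida" into 3 rows:
Placing characters:
  'h' => row 0
  'c' => row 1
  'o' => row 2
  'b' => row 1
  'i' => row 0
  'd' => row 1
  'a' => row 2
Rows:
  Row 0: "hi"
  Row 1: "cbd"
  Row 2: "oa"
First row length: 2

2


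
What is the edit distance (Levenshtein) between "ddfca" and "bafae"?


Computing edit distance: "ddfca" -> "bafae"
DP table:
           b    a    f    a    e
      0    1    2    3    4    5
  d   1    1    2    3    4    5
  d   2    2    2    3    4    5
  f   3    3    3    2    3    4
  c   4    4    4    3    3    4
  a   5    5    4    4    3    4
Edit distance = dp[5][5] = 4

4


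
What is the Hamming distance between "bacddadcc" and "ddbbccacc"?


Comparing "bacddadcc" and "ddbbccacc" position by position:
  Position 0: 'b' vs 'd' => differ
  Position 1: 'a' vs 'd' => differ
  Position 2: 'c' vs 'b' => differ
  Position 3: 'd' vs 'b' => differ
  Position 4: 'd' vs 'c' => differ
  Position 5: 'a' vs 'c' => differ
  Position 6: 'd' vs 'a' => differ
  Position 7: 'c' vs 'c' => same
  Position 8: 'c' vs 'c' => same
Total differences (Hamming distance): 7

7


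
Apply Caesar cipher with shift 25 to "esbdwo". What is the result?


Caesar cipher: shift "esbdwo" by 25
  'e' (pos 4) + 25 = pos 3 = 'd'
  's' (pos 18) + 25 = pos 17 = 'r'
  'b' (pos 1) + 25 = pos 0 = 'a'
  'd' (pos 3) + 25 = pos 2 = 'c'
  'w' (pos 22) + 25 = pos 21 = 'v'
  'o' (pos 14) + 25 = pos 13 = 'n'
Result: dracvn

dracvn


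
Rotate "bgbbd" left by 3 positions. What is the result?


Input: "bgbbd", rotate left by 3
First 3 characters: "bgb"
Remaining characters: "bd"
Concatenate remaining + first: "bd" + "bgb" = "bdbgb"

bdbgb


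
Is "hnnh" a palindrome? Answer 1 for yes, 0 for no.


Input: hnnh
Reversed: hnnh
  Compare pos 0 ('h') with pos 3 ('h'): match
  Compare pos 1 ('n') with pos 2 ('n'): match
Result: palindrome

1


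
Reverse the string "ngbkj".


Input: ngbkj
Reading characters right to left:
  Position 4: 'j'
  Position 3: 'k'
  Position 2: 'b'
  Position 1: 'g'
  Position 0: 'n'
Reversed: jkbgn

jkbgn


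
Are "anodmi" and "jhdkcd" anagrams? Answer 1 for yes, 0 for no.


Strings: "anodmi", "jhdkcd"
Sorted first:  adimno
Sorted second: cddhjk
Differ at position 0: 'a' vs 'c' => not anagrams

0


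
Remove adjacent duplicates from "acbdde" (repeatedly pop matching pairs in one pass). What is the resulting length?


Input: acbdde
Stack-based adjacent duplicate removal:
  Read 'a': push. Stack: a
  Read 'c': push. Stack: ac
  Read 'b': push. Stack: acb
  Read 'd': push. Stack: acbd
  Read 'd': matches stack top 'd' => pop. Stack: acb
  Read 'e': push. Stack: acbe
Final stack: "acbe" (length 4)

4


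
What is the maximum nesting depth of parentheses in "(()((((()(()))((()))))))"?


Input: "(()((((()(()))((()))))))"
Tracking depth:
  Position 0 '(': depth becomes 1
  Position 1 '(': depth becomes 2
  Position 2 ')': depth becomes 1
  Position 3 '(': depth becomes 2
  Position 4 '(': depth becomes 3
  Position 5 '(': depth becomes 4
  Position 6 '(': depth becomes 5
  Position 7 '(': depth becomes 6
  Position 8 ')': depth becomes 5
  Position 9 '(': depth becomes 6
  Position 10 '(': depth becomes 7
  Position 11 ')': depth becomes 6
  Position 12 ')': depth becomes 5
  Position 13 ')': depth becomes 4
  Position 14 '(': depth becomes 5
  Position 15 '(': depth becomes 6
  Position 16 '(': depth becomes 7
  Position 17 ')': depth becomes 6
  Position 18 ')': depth becomes 5
  Position 19 ')': depth becomes 4
  Position 20 ')': depth becomes 3
  Position 21 ')': depth becomes 2
  Position 22 ')': depth becomes 1
  Position 23 ')': depth becomes 0
Maximum depth reached: 7

7


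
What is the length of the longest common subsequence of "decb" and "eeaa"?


LCS of "decb" and "eeaa"
DP table:
           e    e    a    a
      0    0    0    0    0
  d   0    0    0    0    0
  e   0    1    1    1    1
  c   0    1    1    1    1
  b   0    1    1    1    1
LCS length = dp[4][4] = 1

1


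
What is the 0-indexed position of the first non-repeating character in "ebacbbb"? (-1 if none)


Input: ebacbbb
Character frequencies:
  'a': 1
  'b': 4
  'c': 1
  'e': 1
Scanning left to right for freq == 1:
  Position 0 ('e'): unique! => answer = 0

0


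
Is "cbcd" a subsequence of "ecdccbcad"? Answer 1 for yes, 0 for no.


Check if "cbcd" is a subsequence of "ecdccbcad"
Greedy scan:
  Position 0 ('e'): no match needed
  Position 1 ('c'): matches sub[0] = 'c'
  Position 2 ('d'): no match needed
  Position 3 ('c'): no match needed
  Position 4 ('c'): no match needed
  Position 5 ('b'): matches sub[1] = 'b'
  Position 6 ('c'): matches sub[2] = 'c'
  Position 7 ('a'): no match needed
  Position 8 ('d'): matches sub[3] = 'd'
All 4 characters matched => is a subsequence

1


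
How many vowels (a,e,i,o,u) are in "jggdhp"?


Input: jggdhp
Checking each character:
  'j' at position 0: consonant
  'g' at position 1: consonant
  'g' at position 2: consonant
  'd' at position 3: consonant
  'h' at position 4: consonant
  'p' at position 5: consonant
Total vowels: 0

0


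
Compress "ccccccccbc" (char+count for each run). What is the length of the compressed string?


Input: ccccccccbc
Runs:
  'c' x 8 => "c8"
  'b' x 1 => "b1"
  'c' x 1 => "c1"
Compressed: "c8b1c1"
Compressed length: 6

6


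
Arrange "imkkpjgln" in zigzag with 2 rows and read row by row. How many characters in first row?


Zigzag "imkkpjgln" into 2 rows:
Placing characters:
  'i' => row 0
  'm' => row 1
  'k' => row 0
  'k' => row 1
  'p' => row 0
  'j' => row 1
  'g' => row 0
  'l' => row 1
  'n' => row 0
Rows:
  Row 0: "ikpgn"
  Row 1: "mkjl"
First row length: 5

5


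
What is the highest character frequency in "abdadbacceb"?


Input: abdadbacceb
Character counts:
  'a': 3
  'b': 3
  'c': 2
  'd': 2
  'e': 1
Maximum frequency: 3

3


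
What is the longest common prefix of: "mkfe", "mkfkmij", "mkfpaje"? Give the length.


Words: mkfe, mkfkmij, mkfpaje
  Position 0: all 'm' => match
  Position 1: all 'k' => match
  Position 2: all 'f' => match
  Position 3: ('e', 'k', 'p') => mismatch, stop
LCP = "mkf" (length 3)

3


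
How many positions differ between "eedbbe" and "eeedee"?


Comparing "eedbbe" and "eeedee" position by position:
  Position 0: 'e' vs 'e' => same
  Position 1: 'e' vs 'e' => same
  Position 2: 'd' vs 'e' => DIFFER
  Position 3: 'b' vs 'd' => DIFFER
  Position 4: 'b' vs 'e' => DIFFER
  Position 5: 'e' vs 'e' => same
Positions that differ: 3

3


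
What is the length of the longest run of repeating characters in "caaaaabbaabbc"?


Input: "caaaaabbaabbc"
Scanning for longest run:
  Position 1 ('a'): new char, reset run to 1
  Position 2 ('a'): continues run of 'a', length=2
  Position 3 ('a'): continues run of 'a', length=3
  Position 4 ('a'): continues run of 'a', length=4
  Position 5 ('a'): continues run of 'a', length=5
  Position 6 ('b'): new char, reset run to 1
  Position 7 ('b'): continues run of 'b', length=2
  Position 8 ('a'): new char, reset run to 1
  Position 9 ('a'): continues run of 'a', length=2
  Position 10 ('b'): new char, reset run to 1
  Position 11 ('b'): continues run of 'b', length=2
  Position 12 ('c'): new char, reset run to 1
Longest run: 'a' with length 5

5


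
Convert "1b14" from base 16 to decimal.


Input: "1b14" in base 16
Positional expansion:
  Digit '1' (value 1) x 16^3 = 4096
  Digit 'b' (value 11) x 16^2 = 2816
  Digit '1' (value 1) x 16^1 = 16
  Digit '4' (value 4) x 16^0 = 4
Sum = 6932

6932


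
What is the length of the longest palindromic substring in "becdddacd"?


Input: "becdddacd"
Checking substrings for palindromes:
  [3:6] "ddd" (len 3) => palindrome
  [3:5] "dd" (len 2) => palindrome
  [4:6] "dd" (len 2) => palindrome
Longest palindromic substring: "ddd" with length 3

3


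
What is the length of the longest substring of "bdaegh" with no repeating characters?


Input: "bdaegh"
Sliding window (track last position of each char):
  Position 0 ('b'): window [0,0] length 1 -- new best
  Position 1 ('d'): window [0,1] length 2 -- new best
  Position 2 ('a'): window [0,2] length 3 -- new best
  Position 3 ('e'): window [0,3] length 4 -- new best
  Position 4 ('g'): window [0,4] length 5 -- new best
  Position 5 ('h'): window [0,5] length 6 -- new best
Longest substring with no repeats: "bdaegh" with length 6

6
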